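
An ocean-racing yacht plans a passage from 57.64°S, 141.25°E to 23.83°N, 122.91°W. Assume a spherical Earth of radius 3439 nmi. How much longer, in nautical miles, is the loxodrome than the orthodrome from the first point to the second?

146 nmi

Great circle: cos σ = sin φ₁ sin φ₂ + cos φ₁ cos φ₂ cos Δλ,  σ = 1.9726 rad → d_gc = 6783.8 nmi
Rhumb line: Δψ = +1.6658, q = Δφ/Δψ = 0.8536, d_rh = R√(Δφ²+q²Δλ²) = 6929.8 nmi
Excess = 6929.8 − 6783.8 = 146.0 ≈ 146 nmi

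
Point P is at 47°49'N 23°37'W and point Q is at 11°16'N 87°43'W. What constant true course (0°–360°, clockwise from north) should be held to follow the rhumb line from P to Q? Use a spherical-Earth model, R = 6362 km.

Δψ = ln[tan(π/4+φ₂/2)/tan(π/4+φ₁/2)] = -0.7548
Δλ = -1.1188 rad (taken the short way round)
course = atan2(Δλ, Δψ) = 235.99°

236.0°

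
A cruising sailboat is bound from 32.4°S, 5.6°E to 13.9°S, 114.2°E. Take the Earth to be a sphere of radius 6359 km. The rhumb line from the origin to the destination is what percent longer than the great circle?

Great circle: σ = 1.7039 rad → d_gc = Rσ = 10835.0 km
Rhumb: Δφ = +0.3229, Δλ = +1.8954, Δψ = +0.3533, q = Δφ/Δψ = 0.9140 → d_rh = R√(Δφ²+q²Δλ²) = 11206.2 km
Excess = (11206.2 − 10835.0) / 10835.0 = 371.2 / 10835.0 = 3.43% ≈ 3.4%

3.4%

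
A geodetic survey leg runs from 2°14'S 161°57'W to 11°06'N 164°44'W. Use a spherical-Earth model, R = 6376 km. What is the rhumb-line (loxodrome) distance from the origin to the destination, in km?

Δψ = ln[tan(π/4+φ₂/2)/tan(π/4+φ₁/2)] = +0.2339;  Δφ = +0.2327 rad,  Δλ = -0.0486 rad
q = Δφ/Δψ = 0.9947
d = R·√(Δφ² + q²Δλ²) = 6376·0.23767 = 1515 km

1515 km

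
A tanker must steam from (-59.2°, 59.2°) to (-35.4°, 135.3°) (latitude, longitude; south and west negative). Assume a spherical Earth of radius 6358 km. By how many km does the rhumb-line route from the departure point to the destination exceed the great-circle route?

266 km

Great circle: cos σ = sin φ₁ sin φ₂ + cos φ₁ cos φ₂ cos Δλ,  σ = 0.9300 rad → d_gc = 5912.8 km
Rhumb line: Δψ = +0.6280, q = Δφ/Δψ = 0.6615, d_rh = R√(Δφ²+q²Δλ²) = 6178.7 km
Excess = 6178.7 − 5912.8 = 265.9 ≈ 266 km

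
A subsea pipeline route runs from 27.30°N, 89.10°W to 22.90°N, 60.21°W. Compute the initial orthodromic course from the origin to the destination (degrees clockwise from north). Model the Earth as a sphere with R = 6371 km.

N = sin Δλ·cos φ₂ = +0.4451;  D = cos φ₁ sin φ₂ − sin φ₁ cos φ₂ cos Δλ = -0.0241
initial course = atan2(N, D) = 93.10°

93.1°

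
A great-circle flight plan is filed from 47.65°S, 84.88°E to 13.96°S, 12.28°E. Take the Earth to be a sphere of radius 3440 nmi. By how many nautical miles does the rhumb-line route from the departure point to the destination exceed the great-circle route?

87 nmi

Great circle: cos σ = sin φ₁ sin φ₂ + cos φ₁ cos φ₂ cos Δλ,  σ = 1.1877 rad → d_gc = 4085.7 nmi
Rhumb line: Δψ = +0.7023, q = Δφ/Δψ = 0.8373, d_rh = R√(Δφ²+q²Δλ²) = 4172.6 nmi
Excess = 4172.6 − 4085.7 = 86.9 ≈ 87 nmi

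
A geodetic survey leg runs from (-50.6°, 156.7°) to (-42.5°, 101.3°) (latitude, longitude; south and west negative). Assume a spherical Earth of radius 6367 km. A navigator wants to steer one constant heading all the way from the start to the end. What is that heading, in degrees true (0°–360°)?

282.0°

Meridional parts: M(φ₁)=-1.0271, M(φ₂)=-0.8210 → ΔM = +0.2061;  Δλ = -0.9669 rad
tan C = Δλ / ΔM = -4.6910 → C = 282.03°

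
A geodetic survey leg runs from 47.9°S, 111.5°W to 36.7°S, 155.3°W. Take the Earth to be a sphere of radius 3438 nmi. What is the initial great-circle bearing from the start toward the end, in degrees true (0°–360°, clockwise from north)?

273.0°

N = sin Δλ·cos φ₂ = -0.5549;  D = cos φ₁ sin φ₂ − sin φ₁ cos φ₂ cos Δλ = +0.0287
initial course = atan2(N, D) = 272.96°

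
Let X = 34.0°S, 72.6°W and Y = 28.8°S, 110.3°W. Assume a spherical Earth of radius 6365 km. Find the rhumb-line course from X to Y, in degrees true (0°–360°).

Δψ = ln[tan(π/4+φ₂/2)/tan(π/4+φ₁/2)] = +0.1064
Δλ = -0.6580 rad (taken the short way round)
course = atan2(Δλ, Δψ) = 279.18°

279.2°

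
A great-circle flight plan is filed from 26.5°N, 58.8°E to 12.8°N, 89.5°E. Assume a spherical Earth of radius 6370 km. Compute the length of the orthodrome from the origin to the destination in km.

3543 km

Haversine: a = sin²(Δφ/2)+cos φ₁ cos φ₂ sin²(Δλ/2) = 0.07538;  σ = 2·atan2(√a,√(1−a))
σ = 31.871° → d = Rσ = 6370·0.55625 = 3543 km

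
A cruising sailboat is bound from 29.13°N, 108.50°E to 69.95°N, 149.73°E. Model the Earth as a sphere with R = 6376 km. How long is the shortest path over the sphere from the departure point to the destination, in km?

5226 km

Haversine: a = sin²(Δφ/2)+cos φ₁ cos φ₂ sin²(Δλ/2) = 0.15874;  σ = 2·atan2(√a,√(1−a))
σ = 46.959° → d = Rσ = 6376·0.81959 = 5226 km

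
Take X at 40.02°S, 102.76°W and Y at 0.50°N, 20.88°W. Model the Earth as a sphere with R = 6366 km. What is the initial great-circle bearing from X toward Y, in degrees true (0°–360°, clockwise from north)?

θ = atan2( sin Δλ·cos φ₂ ,  cos φ₁ sin φ₂ − sin φ₁ cos φ₂ cos Δλ )
  = atan2(+0.9899, +0.0975) = 84.37°

84.4°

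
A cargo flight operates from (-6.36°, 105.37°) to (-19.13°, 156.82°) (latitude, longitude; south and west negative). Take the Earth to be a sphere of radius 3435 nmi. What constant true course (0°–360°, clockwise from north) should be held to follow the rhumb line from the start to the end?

Δψ = ln[tan(π/4+φ₂/2)/tan(π/4+φ₁/2)] = -0.2290
Δλ = +0.8980 rad (taken the short way round)
course = atan2(Δλ, Δψ) = 104.31°

104.3°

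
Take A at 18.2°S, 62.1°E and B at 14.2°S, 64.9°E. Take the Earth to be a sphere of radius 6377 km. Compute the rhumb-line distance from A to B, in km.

Δψ = ln[tan(π/4+φ₂/2)/tan(π/4+φ₁/2)] = +0.0727;  Δφ = +0.0698 rad,  Δλ = +0.0489 rad
q = Δφ/Δψ = 0.9601
d = R·√(Δφ² + q²Δλ²) = 6377·0.08411 = 536 km

536 km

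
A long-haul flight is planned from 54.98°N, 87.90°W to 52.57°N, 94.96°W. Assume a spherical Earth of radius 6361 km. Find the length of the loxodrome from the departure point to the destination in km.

535 km

Rhumb course C = atan2(Δλ, Δψ) with Δψ = ln[tan(π/4+φ₂/2)/tan(π/4+φ₁/2)] = -0.0712, Δλ = -0.1232 → C = 239.98°
d = R·|Δφ| / |cos C| = 6361·0.04206 / 0.50032 = 535 km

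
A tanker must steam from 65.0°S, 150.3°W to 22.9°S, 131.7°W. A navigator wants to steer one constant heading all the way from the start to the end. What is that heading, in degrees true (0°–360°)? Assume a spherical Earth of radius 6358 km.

Meridional parts: M(φ₁)=-1.5065, M(φ₂)=-0.4108 → ΔM = +1.0957;  Δλ = +0.3246 rad
tan C = Δλ / ΔM = +0.2963 → C = 16.50°

16.5°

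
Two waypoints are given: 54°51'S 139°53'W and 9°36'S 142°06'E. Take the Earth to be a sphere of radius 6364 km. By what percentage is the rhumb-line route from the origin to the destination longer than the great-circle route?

Great circle: σ = 1.3138 rad → d_gc = Rσ = 8360.7 km
Rhumb: Δφ = +0.7898, Δλ = -1.3616, Δψ = +0.9813, q = Δφ/Δψ = 0.8048 → d_rh = R√(Δφ²+q²Δλ²) = 8596.3 km
Excess = (8596.3 − 8360.7) / 8360.7 = 235.6 / 8360.7 = 2.82% ≈ 2.8%

2.8%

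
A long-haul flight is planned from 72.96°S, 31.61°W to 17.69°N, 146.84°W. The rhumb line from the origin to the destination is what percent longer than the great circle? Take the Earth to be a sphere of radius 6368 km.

Great circle: σ = 1.9927 rad → d_gc = Rσ = 12689.7 km
Rhumb: Δφ = +1.5821, Δλ = -2.0111, Δψ = +2.2122, q = Δφ/Δψ = 0.7152 → d_rh = R√(Δφ²+q²Δλ²) = 13616.3 km
Excess = (13616.3 − 12689.7) / 12689.7 = 926.6 / 12689.7 = 7.30% ≈ 7.3%

7.3%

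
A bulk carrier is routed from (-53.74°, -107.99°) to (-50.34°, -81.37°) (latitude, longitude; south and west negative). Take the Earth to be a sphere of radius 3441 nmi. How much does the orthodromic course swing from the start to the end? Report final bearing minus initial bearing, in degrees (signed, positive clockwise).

-21.1°

Initial bearing θ₁ = atan2(sin Δλ cos φ₂, cos φ₁ sin φ₂ − sin φ₁ cos φ₂ cos Δλ) = 89.05°
Final bearing θ₂ = (initial bearing from the destination back to the start) + 180° = 67.91°
Δθ = θ₂ − θ₁ = -21.1°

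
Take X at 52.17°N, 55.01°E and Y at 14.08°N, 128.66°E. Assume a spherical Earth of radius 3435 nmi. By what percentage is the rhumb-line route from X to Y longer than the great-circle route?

2.5%

Great circle: σ = 1.2029 rad → d_gc = Rσ = 4132.1 nmi
Rhumb: Δφ = -0.6648, Δλ = +1.2854, Δψ = -0.8227, q = Δφ/Δψ = 0.8080 → d_rh = R√(Δφ²+q²Δλ²) = 4236.1 nmi
Excess = (4236.1 − 4132.1) / 4132.1 = 104.0 / 4132.1 = 2.52% ≈ 2.5%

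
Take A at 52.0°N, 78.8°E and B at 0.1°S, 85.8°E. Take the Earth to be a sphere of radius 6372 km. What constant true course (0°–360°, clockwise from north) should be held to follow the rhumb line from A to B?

173.5°

Meridional parts: M(φ₁)=+1.0662, M(φ₂)=-0.0017 → ΔM = -1.0679;  Δλ = +0.1222 rad
tan C = Δλ / ΔM = -0.1144 → C = 173.47°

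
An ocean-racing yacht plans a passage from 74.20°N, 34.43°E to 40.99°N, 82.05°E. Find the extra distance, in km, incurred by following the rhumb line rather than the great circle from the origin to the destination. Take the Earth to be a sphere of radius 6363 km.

Great circle: cos σ = sin φ₁ sin φ₂ + cos φ₁ cos φ₂ cos Δλ,  σ = 0.6925 rad → d_gc = 4406.1 km
Rhumb line: Δψ = -1.1894, q = Δφ/Δψ = 0.4873, d_rh = R√(Δφ²+q²Δλ²) = 4499.4 km
Excess = 4499.4 − 4406.1 = 93.3 ≈ 93 km

93 km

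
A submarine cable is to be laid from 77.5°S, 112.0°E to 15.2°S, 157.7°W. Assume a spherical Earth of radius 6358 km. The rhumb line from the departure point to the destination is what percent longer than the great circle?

Great circle: σ = 1.3131 rad → d_gc = Rσ = 8348.5 km
Rhumb: Δφ = +1.0873, Δλ = +1.5760, Δψ = +1.9432, q = Δφ/Δψ = 0.5596 → d_rh = R√(Δφ²+q²Δλ²) = 8901.3 km
Excess = (8901.3 − 8348.5) / 8348.5 = 552.8 / 8348.5 = 6.62% ≈ 6.6%

6.6%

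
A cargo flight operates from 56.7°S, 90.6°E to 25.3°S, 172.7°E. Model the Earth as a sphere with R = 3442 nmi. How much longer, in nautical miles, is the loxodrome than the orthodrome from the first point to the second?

Great circle: cos σ = sin φ₁ sin φ₂ + cos φ₁ cos φ₂ cos Δλ,  σ = 1.1314 rad → d_gc = 3894.2 nmi
Rhumb line: Δψ = +0.7504, q = Δφ/Δψ = 0.7303, d_rh = R√(Δφ²+q²Δλ²) = 4065.9 nmi
Excess = 4065.9 − 3894.2 = 171.7 ≈ 172 nmi

172 nmi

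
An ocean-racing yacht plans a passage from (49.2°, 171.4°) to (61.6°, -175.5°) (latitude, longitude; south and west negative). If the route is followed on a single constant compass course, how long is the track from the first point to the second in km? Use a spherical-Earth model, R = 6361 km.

Rhumb course C = atan2(Δλ, Δψ) with Δψ = ln[tan(π/4+φ₂/2)/tan(π/4+φ₁/2)] = +0.3851, Δλ = +0.2286 → C = 30.70°
d = R·|Δφ| / |cos C| = 6361·0.21642 / 0.85985 = 1601 km

1601 km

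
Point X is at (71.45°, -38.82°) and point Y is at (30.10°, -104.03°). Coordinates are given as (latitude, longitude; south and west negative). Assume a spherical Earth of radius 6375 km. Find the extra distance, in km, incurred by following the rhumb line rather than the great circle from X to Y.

214 km

Great circle: cos σ = sin φ₁ sin φ₂ + cos φ₁ cos φ₂ cos Δλ,  σ = 0.9387 rad → d_gc = 5984.0 km
Rhumb line: Δψ = -1.2608, q = Δφ/Δψ = 0.5724, d_rh = R√(Δφ²+q²Δλ²) = 6198.1 km
Excess = 6198.1 − 5984.0 = 214.1 ≈ 214 km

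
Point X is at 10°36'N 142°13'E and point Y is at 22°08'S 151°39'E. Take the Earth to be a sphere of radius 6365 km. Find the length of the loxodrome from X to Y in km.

Rhumb course C = atan2(Δλ, Δψ) with Δψ = ln[tan(π/4+φ₂/2)/tan(π/4+φ₁/2)] = -0.5824, Δλ = +0.1646 → C = 164.21°
d = R·|Δφ| / |cos C| = 6365·0.57130 / 0.96228 = 3779 km

3779 km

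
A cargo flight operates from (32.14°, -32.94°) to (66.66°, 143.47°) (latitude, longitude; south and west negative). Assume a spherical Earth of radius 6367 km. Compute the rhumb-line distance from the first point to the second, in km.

12597 km

Δψ = ln[tan(π/4+φ₂/2)/tan(π/4+φ₁/2)] = +0.9843;  Δφ = +0.6025 rad,  Δλ = +3.0789 rad
q = Δφ/Δψ = 0.6121
d = R·√(Δφ² + q²Δλ²) = 6367·1.97852 = 12597 km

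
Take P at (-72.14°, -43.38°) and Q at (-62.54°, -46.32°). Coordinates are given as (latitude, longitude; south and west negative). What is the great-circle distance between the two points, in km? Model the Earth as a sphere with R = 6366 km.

1074 km

cos σ = sin φ₁ sin φ₂ + cos φ₁ cos φ₂ cos Δλ
      = sin(-72.14°)sin(-62.54°) + cos(-72.14°)cos(-62.54°)cos(-2.94°) = 0.9858
σ = 9.664° → d = Rσ = 6366·0.16866 = 1074 km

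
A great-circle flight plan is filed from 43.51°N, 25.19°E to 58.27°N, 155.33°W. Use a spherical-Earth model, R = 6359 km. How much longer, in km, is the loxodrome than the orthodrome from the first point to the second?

3851 km

Great circle: cos σ = sin φ₁ sin φ₂ + cos φ₁ cos φ₂ cos Δλ,  σ = 1.3652 rad → d_gc = 8681.2 km
Rhumb line: Δψ = +0.4130, q = Δφ/Δψ = 0.6237, d_rh = R√(Δφ²+q²Δλ²) = 12531.8 km
Excess = 12531.8 − 8681.2 = 3850.6 ≈ 3851 km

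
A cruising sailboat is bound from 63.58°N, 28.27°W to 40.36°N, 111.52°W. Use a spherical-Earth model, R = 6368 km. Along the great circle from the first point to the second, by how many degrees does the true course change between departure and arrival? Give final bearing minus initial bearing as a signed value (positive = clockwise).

-71.1°

At departure: θ₁ = atan2(sin Δλ cos φ₂, cos φ₁ sin φ₂ − sin φ₁ cos φ₂ cos Δλ) = 285.36°
At arrival: θ₂ = atan2(sin Δλ cos φ₁, −cos φ₂ sin φ₁ + sin φ₂ cos φ₁ cos Δλ) = 214.27°
Δθ = θ₂ − θ₁ = -71.1°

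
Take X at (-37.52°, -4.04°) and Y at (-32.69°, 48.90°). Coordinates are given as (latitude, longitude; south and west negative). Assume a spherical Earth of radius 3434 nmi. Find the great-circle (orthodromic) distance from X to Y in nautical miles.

2578 nmi

Haversine: a = sin²(Δφ/2)+cos φ₁ cos φ₂ sin²(Δλ/2) = 0.13439;  σ = 2·atan2(√a,√(1−a))
σ = 43.012° → d = Rσ = 3434·0.75070 = 2578 nmi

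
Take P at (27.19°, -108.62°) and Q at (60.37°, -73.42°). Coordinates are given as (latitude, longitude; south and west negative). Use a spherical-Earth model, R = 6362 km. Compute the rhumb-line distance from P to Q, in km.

4571 km

Rhumb course C = atan2(Δλ, Δψ) with Δψ = ln[tan(π/4+φ₂/2)/tan(π/4+φ₁/2)] = +0.8365, Δλ = +0.6144 → C = 36.29°
d = R·|Δφ| / |cos C| = 6362·0.57910 / 0.80598 = 4571 km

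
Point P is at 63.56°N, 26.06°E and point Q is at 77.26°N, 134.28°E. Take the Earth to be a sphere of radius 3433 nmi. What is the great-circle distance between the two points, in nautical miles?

1952 nmi

cos σ = sin φ₁ sin φ₂ + cos φ₁ cos φ₂ cos Δλ
      = sin(63.56°)sin(77.26°) + cos(63.56°)cos(77.26°)cos(108.22°) = 0.8427
σ = 32.578° → d = Rσ = 3433·0.56860 = 1952 nmi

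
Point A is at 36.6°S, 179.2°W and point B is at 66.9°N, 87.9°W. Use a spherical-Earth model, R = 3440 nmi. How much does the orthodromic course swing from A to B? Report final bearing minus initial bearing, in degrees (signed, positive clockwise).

+46.7°

At departure: θ₁ = atan2(sin Δλ cos φ₂, cos φ₁ sin φ₂ − sin φ₁ cos φ₂ cos Δλ) = 28.15°
At arrival: θ₂ = atan2(sin Δλ cos φ₁, −cos φ₂ sin φ₁ + sin φ₂ cos φ₁ cos Δλ) = 74.86°
Δθ = θ₂ − θ₁ = +46.7°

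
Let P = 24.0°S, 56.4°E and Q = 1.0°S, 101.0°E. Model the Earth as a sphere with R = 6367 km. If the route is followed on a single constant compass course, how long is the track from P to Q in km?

Δψ = ln[tan(π/4+φ₂/2)/tan(π/4+φ₁/2)] = +0.4142;  Δφ = +0.4014 rad,  Δλ = +0.7784 rad
q = Δφ/Δψ = 0.9691
d = R·√(Δφ² + q²Δλ²) = 6367·0.85450 = 5441 km

5441 km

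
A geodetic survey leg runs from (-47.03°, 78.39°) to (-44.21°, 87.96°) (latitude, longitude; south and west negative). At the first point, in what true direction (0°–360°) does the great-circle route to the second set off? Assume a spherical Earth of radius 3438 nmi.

70.6°

θ = atan2( sin Δλ·cos φ₂ ,  cos φ₁ sin φ₂ − sin φ₁ cos φ₂ cos Δλ )
  = atan2(+0.1192, +0.0419) = 70.63°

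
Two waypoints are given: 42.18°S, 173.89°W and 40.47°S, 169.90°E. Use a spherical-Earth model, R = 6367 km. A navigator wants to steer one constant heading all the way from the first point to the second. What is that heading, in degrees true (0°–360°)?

278.0°

Meridional parts: M(φ₁)=-0.8134, M(φ₂)=-0.7737 → ΔM = +0.0397;  Δλ = -0.2829 rad
tan C = Δλ / ΔM = -7.1182 → C = 278.00°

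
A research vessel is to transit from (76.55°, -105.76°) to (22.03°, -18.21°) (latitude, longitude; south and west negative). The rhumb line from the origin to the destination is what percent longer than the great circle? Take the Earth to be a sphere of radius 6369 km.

6.6%

Great circle: σ = 1.1875 rad → d_gc = Rσ = 7562.9 km
Rhumb: Δφ = -0.9516, Δλ = +1.5280, Δψ = -1.7435, q = Δφ/Δψ = 0.5458 → d_rh = R√(Δφ²+q²Δλ²) = 8058.7 km
Excess = (8058.7 − 7562.9) / 7562.9 = 495.8 / 7562.9 = 6.56% ≈ 6.6%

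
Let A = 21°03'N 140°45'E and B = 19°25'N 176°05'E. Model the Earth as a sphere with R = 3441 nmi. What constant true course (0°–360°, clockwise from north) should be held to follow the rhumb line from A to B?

92.8°

Meridional parts: M(φ₁)=+0.3759, M(φ₂)=+0.3456 → ΔM = -0.0304;  Δλ = +0.6167 rad
tan C = Δλ / ΔM = -20.2969 → C = 92.82°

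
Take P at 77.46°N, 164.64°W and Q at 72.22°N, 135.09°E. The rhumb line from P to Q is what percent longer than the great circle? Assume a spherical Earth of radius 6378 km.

Great circle: σ = 0.2751 rad → d_gc = Rσ = 1754.6 km
Rhumb: Δφ = -0.0915, Δλ = -1.0519, Δψ = -0.3532, q = Δφ/Δψ = 0.2589 → d_rh = R√(Δφ²+q²Δλ²) = 1832.4 km
Excess = (1832.4 − 1754.6) / 1754.6 = 77.8 / 1754.6 = 4.43% ≈ 4.4%

4.4%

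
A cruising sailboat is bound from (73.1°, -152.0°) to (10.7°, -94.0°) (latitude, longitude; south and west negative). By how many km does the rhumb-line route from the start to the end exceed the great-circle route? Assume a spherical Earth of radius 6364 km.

181 km

Great circle: cos σ = sin φ₁ sin φ₂ + cos φ₁ cos φ₂ cos Δλ,  σ = 1.2355 rad → d_gc = 7862.9 km
Rhumb line: Δψ = -1.7189, q = Δφ/Δψ = 0.6336, d_rh = R√(Δφ²+q²Δλ²) = 8043.5 km
Excess = 8043.5 − 7862.9 = 180.6 ≈ 181 km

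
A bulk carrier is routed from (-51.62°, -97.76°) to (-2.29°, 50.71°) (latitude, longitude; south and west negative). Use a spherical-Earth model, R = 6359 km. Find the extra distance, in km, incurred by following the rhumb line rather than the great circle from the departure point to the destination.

Great circle: cos σ = sin φ₁ sin φ₂ + cos φ₁ cos φ₂ cos Δλ,  σ = 2.0915 rad → d_gc = 13299.7 km
Rhumb line: Δψ = +1.0155, q = Δφ/Δψ = 0.8479, d_rh = R√(Δφ²+q²Δλ²) = 15005.6 km
Excess = 15005.6 − 13299.7 = 1705.9 ≈ 1706 km

1706 km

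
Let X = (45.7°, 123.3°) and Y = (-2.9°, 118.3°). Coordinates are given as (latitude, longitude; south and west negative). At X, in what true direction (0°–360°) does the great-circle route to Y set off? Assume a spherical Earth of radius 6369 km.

186.6°

θ = atan2( sin Δλ·cos φ₂ ,  cos φ₁ sin φ₂ − sin φ₁ cos φ₂ cos Δλ )
  = atan2(-0.0870, -0.7474) = 186.64°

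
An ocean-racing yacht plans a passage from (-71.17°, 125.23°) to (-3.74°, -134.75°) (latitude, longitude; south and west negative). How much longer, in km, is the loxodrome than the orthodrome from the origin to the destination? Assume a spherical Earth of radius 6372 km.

676 km

Great circle: cos σ = sin φ₁ sin φ₂ + cos φ₁ cos φ₂ cos Δλ,  σ = 1.5651 rad → d_gc = 9972.8 km
Rhumb line: Δψ = +1.7315, q = Δφ/Δψ = 0.6797, d_rh = R√(Δφ²+q²Δλ²) = 10648.6 km
Excess = 10648.6 − 9972.8 = 675.8 ≈ 676 km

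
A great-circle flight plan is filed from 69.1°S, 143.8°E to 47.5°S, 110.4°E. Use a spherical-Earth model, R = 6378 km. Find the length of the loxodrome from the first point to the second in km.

3052 km

Δψ = ln[tan(π/4+φ₂/2)/tan(π/4+φ₁/2)] = +0.7460;  Δφ = +0.3770 rad,  Δλ = -0.5829 rad
q = Δφ/Δψ = 0.5054
d = R·√(Δφ² + q²Δλ²) = 6378·0.47845 = 3052 km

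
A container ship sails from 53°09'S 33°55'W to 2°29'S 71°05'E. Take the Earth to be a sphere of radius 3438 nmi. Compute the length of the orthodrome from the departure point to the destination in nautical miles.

5815 nmi

Haversine: a = sin²(Δφ/2)+cos φ₁ cos φ₂ sin²(Δλ/2) = 0.56020;  σ = 2·atan2(√a,√(1−a))
σ = 96.915° → d = Rσ = 3438·1.69149 = 5815 nmi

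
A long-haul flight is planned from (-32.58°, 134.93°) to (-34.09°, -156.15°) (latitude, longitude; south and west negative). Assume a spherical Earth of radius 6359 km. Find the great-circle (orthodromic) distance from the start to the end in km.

6264 km

cos σ = sin φ₁ sin φ₂ + cos φ₁ cos φ₂ cos Δλ
      = sin(-32.58°)sin(-34.09°) + cos(-32.58°)cos(-34.09°)cos(68.92°) = 0.5528
σ = 56.440° → d = Rσ = 6359·0.98507 = 6264 km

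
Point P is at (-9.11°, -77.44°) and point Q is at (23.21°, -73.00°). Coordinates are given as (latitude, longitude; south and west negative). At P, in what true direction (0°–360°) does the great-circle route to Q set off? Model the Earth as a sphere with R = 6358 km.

θ = atan2( sin Δλ·cos φ₂ ,  cos φ₁ sin φ₂ − sin φ₁ cos φ₂ cos Δλ )
  = atan2(+0.0711, +0.5342) = 7.59°

7.6°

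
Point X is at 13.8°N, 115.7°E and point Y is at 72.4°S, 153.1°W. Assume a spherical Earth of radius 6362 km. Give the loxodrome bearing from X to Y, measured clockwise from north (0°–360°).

143.0°

Meridional parts: M(φ₁)=+0.2432, M(φ₂)=-1.8656 → ΔM = -2.1088;  Δλ = +1.5917 rad
tan C = Δλ / ΔM = -0.7548 → C = 142.95°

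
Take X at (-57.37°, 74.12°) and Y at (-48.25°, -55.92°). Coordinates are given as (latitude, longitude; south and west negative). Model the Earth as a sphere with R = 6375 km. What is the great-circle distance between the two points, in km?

7409 km

cos σ = sin φ₁ sin φ₂ + cos φ₁ cos φ₂ cos Δλ
      = sin(-57.37°)sin(-48.25°) + cos(-57.37°)cos(-48.25°)cos(-130.04°) = 0.3973
σ = 66.589° → d = Rσ = 6375·1.16220 = 7409 km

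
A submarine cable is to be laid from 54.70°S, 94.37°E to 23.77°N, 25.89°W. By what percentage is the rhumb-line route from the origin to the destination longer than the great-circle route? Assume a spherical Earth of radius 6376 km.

3.4%

Great circle: σ = 2.2086 rad → d_gc = Rσ = 14082.2 km
Rhumb: Δφ = +1.3696, Δλ = -2.0989, Δψ = +1.5724, q = Δφ/Δψ = 0.8710 → d_rh = R√(Δφ²+q²Δλ²) = 14564.3 km
Excess = (14564.3 − 14082.2) / 14082.2 = 482.1 / 14082.2 = 3.42% ≈ 3.4%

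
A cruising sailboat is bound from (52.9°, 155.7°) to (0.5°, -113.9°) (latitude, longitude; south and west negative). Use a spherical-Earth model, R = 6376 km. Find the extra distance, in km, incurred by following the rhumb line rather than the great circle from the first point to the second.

Great circle: cos σ = sin φ₁ sin φ₂ + cos φ₁ cos φ₂ cos Δλ,  σ = 1.5680 rad → d_gc = 9997.9 km
Rhumb line: Δψ = -1.0832, q = Δφ/Δψ = 0.8443, d_rh = R√(Δφ²+q²Δλ²) = 10302.6 km
Excess = 10302.6 − 9997.9 = 304.7 ≈ 305 km

305 km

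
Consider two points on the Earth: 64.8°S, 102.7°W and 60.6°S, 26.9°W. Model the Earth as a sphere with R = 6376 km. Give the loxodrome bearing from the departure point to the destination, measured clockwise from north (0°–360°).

Δψ = ln[tan(π/4+φ₂/2)/tan(π/4+φ₁/2)] = +0.1601
Δλ = +1.3230 rad (taken the short way round)
course = atan2(Δλ, Δψ) = 83.10°

83.1°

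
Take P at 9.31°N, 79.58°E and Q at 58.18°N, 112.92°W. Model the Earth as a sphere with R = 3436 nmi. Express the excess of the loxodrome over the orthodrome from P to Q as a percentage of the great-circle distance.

25.0%

Great circle: σ = 1.9504 rad → d_gc = Rσ = 6701.4 nmi
Rhumb: Δφ = +0.8529, Δλ = +2.9234, Δψ = +1.0919, q = Δφ/Δψ = 0.7812 → d_rh = R√(Δφ²+q²Δλ²) = 8376.1 nmi
Excess = (8376.1 − 6701.4) / 6701.4 = 1674.7 / 6701.4 = 24.99% ≈ 25.0%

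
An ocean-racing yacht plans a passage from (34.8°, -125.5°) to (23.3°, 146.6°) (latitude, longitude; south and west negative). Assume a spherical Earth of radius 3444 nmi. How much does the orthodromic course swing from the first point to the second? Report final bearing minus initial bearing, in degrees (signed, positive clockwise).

At departure: θ₁ = atan2(sin Δλ cos φ₂, cos φ₁ sin φ₂ − sin φ₁ cos φ₂ cos Δλ) = 288.42°
At arrival: θ₂ = atan2(sin Δλ cos φ₁, −cos φ₂ sin φ₁ + sin φ₂ cos φ₁ cos Δλ) = 238.03°
Δθ = θ₂ − θ₁ = -50.4°

-50.4°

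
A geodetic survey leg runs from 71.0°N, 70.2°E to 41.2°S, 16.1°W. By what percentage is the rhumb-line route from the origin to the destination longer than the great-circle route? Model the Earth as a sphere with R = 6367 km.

Great circle: σ = 2.2231 rad → d_gc = Rσ = 14154.3 km
Rhumb: Δφ = -1.9583, Δλ = -1.5062, Δψ = -2.5782, q = Δφ/Δψ = 0.7595 → d_rh = R√(Δφ²+q²Δλ²) = 14440.0 km
Excess = (14440.0 − 14154.3) / 14154.3 = 285.7 / 14154.3 = 2.02% ≈ 2.0%

2.0%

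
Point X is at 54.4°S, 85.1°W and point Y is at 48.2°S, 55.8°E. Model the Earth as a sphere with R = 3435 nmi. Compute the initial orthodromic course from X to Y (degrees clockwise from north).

153.8°

θ = atan2( sin Δλ·cos φ₂ ,  cos φ₁ sin φ₂ − sin φ₁ cos φ₂ cos Δλ )
  = atan2(+0.4204, -0.8545) = 153.81°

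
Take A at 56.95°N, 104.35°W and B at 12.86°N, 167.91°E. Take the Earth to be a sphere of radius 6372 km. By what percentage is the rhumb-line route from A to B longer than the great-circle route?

Great circle: σ = 1.3618 rad → d_gc = Rσ = 8677.1 km
Rhumb: Δφ = -0.7695, Δλ = -1.5314, Δψ = -0.9887, q = Δφ/Δψ = 0.7783 → d_rh = R√(Δφ²+q²Δλ²) = 9039.8 km
Excess = (9039.8 − 8677.1) / 8677.1 = 362.7 / 8677.1 = 4.18% ≈ 4.2%

4.2%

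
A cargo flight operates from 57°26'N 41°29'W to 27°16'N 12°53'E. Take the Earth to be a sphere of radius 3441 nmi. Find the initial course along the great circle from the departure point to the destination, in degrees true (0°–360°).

104.7°

N = sin Δλ·cos φ₂ = +0.7225;  D = cos φ₁ sin φ₂ − sin φ₁ cos φ₂ cos Δλ = -0.1898
initial course = atan2(N, D) = 104.72°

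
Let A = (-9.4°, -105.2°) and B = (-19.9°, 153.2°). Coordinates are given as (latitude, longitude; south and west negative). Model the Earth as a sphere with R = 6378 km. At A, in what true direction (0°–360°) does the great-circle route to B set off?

248.3°

θ = atan2( sin Δλ·cos φ₂ ,  cos φ₁ sin φ₂ − sin φ₁ cos φ₂ cos Δλ )
  = atan2(-0.9211, -0.3667) = 248.29°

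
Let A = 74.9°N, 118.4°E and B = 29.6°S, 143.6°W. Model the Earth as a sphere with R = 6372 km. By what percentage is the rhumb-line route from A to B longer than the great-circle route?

Great circle: σ = 2.1041 rad → d_gc = Rσ = 13407.5 km
Rhumb: Δφ = -1.8239, Δλ = +1.7104, Δψ = -2.5621, q = Δφ/Δψ = 0.7119 → d_rh = R√(Δφ²+q²Δλ²) = 13973.4 km
Excess = (13973.4 − 13407.5) / 13407.5 = 565.9 / 13407.5 = 4.22% ≈ 4.2%

4.2%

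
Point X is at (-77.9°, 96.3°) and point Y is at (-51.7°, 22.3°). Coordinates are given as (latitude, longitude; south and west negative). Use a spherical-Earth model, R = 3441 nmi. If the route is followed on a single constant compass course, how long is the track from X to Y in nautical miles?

2326 nmi

Rhumb course C = atan2(Δλ, Δψ) with Δψ = ln[tan(π/4+φ₂/2)/tan(π/4+φ₁/2)] = +1.1868, Δλ = -1.2915 → C = 312.58°
d = R·|Δφ| / |cos C| = 3441·0.45728 / 0.67660 = 2326 nmi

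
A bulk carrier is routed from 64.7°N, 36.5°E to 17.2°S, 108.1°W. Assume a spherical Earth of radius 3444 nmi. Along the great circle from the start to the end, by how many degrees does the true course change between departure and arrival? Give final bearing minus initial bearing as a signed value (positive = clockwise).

At departure: θ₁ = atan2(sin Δλ cos φ₂, cos φ₁ sin φ₂ − sin φ₁ cos φ₂ cos Δλ) = 316.23°
At arrival: θ₂ = atan2(sin Δλ cos φ₁, −cos φ₂ sin φ₁ + sin φ₂ cos φ₁ cos Δλ) = 198.03°
Δθ = θ₂ − θ₁ = -118.2°

-118.2°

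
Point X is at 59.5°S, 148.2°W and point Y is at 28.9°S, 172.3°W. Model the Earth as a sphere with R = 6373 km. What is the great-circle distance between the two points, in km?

3861 km

Haversine: a = sin²(Δφ/2)+cos φ₁ cos φ₂ sin²(Δλ/2) = 0.08899;  σ = 2·atan2(√a,√(1−a))
σ = 34.713° → d = Rσ = 6373·0.60586 = 3861 km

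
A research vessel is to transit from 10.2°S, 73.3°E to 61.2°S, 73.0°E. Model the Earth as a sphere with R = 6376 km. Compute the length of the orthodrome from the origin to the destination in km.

5675 km

cos σ = sin φ₁ sin φ₂ + cos φ₁ cos φ₂ cos Δλ
      = sin(-10.20°)sin(-61.20°) + cos(-10.20°)cos(-61.20°)cos(-0.30°) = 0.6293
σ = 51.000° → d = Rσ = 6376·0.89013 = 5675 km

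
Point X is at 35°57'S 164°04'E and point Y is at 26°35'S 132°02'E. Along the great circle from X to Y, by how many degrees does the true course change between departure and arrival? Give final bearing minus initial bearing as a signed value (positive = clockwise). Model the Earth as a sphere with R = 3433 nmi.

+17.0°

Initial bearing θ₁ = atan2(sin Δλ cos φ₂, cos φ₁ sin φ₂ − sin φ₁ cos φ₂ cos Δλ) = 279.90°
Final bearing θ₂ = (initial bearing from the destination back to the start) + 180° = 296.91°
Δθ = θ₂ − θ₁ = +17.0°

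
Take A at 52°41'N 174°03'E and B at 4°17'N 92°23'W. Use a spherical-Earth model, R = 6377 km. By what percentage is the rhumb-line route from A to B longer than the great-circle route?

3.6%

Great circle: σ = 1.5490 rad → d_gc = Rσ = 9878.0 km
Rhumb: Δφ = -0.8447, Δλ = +1.6330, Δψ = -1.0109, q = Δφ/Δψ = 0.8357 → d_rh = R√(Δφ²+q²Δλ²) = 10234.9 km
Excess = (10234.9 − 9878.0) / 9878.0 = 356.9 / 9878.0 = 3.61% ≈ 3.6%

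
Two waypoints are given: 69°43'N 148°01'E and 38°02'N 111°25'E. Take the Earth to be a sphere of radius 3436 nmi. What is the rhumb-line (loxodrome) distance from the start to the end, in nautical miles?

2253 nmi

Δψ = ln[tan(π/4+φ₂/2)/tan(π/4+φ₁/2)] = -1.0023;  Δφ = -0.5530 rad,  Δλ = -0.6388 rad
q = Δφ/Δψ = 0.5517
d = R·√(Δφ² + q²Δλ²) = 3436·0.65573 = 2253 nmi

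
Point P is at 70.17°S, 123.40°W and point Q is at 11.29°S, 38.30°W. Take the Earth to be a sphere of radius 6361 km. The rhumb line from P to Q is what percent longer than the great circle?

Great circle: σ = 1.3566 rad → d_gc = Rσ = 8629.2 km
Rhumb: Δφ = +1.0276, Δλ = +1.4853, Δψ = +1.5458, q = Δφ/Δψ = 0.6648 → d_rh = R√(Δφ²+q²Δλ²) = 9065.4 km
Excess = (9065.4 − 8629.2) / 8629.2 = 436.2 / 8629.2 = 5.055% ≈ 5.1%

5.1%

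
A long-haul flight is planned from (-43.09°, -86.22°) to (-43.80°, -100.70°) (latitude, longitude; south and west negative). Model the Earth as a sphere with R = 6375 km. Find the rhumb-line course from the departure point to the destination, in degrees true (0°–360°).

266.1°

Meridional parts: M(φ₁)=-0.8350, M(φ₂)=-0.8521 → ΔM = -0.0171;  Δλ = -0.2527 rad
tan C = Δλ / ΔM = +14.8068 → C = 266.14°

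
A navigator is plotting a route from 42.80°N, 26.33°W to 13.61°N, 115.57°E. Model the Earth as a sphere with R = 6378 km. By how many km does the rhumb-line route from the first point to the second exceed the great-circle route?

Great circle: cos σ = sin φ₁ sin φ₂ + cos φ₁ cos φ₂ cos Δλ,  σ = 1.9837 rad → d_gc = 12652.3 km
Rhumb line: Δψ = -0.5883, q = Δφ/Δψ = 0.8660, d_rh = R√(Δφ²+q²Δλ²) = 14060.4 km
Excess = 14060.4 − 12652.3 = 1408.1 ≈ 1408 km

1408 km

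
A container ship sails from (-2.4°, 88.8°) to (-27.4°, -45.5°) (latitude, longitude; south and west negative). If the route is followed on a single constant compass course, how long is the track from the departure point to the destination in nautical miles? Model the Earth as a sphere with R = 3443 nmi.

Δψ = ln[tan(π/4+φ₂/2)/tan(π/4+φ₁/2)] = -0.4557;  Δφ = -0.4363 rad,  Δλ = -2.3440 rad
q = Δφ/Δψ = 0.9576
d = R·√(Δφ² + q²Δλ²) = 3443·2.28655 = 7873 nmi

7873 nmi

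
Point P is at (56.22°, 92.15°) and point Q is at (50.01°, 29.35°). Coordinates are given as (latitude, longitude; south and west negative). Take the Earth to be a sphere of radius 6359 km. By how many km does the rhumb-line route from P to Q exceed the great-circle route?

140 km

Great circle: cos σ = sin φ₁ sin φ₂ + cos φ₁ cos φ₂ cos Δλ,  σ = 0.6433 rad → d_gc = 4090.5 km
Rhumb line: Δψ = -0.1810, q = Δφ/Δψ = 0.5989, d_rh = R√(Δφ²+q²Δλ²) = 4230.6 km
Excess = 4230.6 − 4090.5 = 140.1 ≈ 140 km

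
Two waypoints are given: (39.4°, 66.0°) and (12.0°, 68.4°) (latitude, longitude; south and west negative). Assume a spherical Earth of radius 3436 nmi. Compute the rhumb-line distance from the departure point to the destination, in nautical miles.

Δψ = ln[tan(π/4+φ₂/2)/tan(π/4+φ₁/2)] = -0.5383;  Δφ = -0.4782 rad,  Δλ = +0.0419 rad
q = Δφ/Δψ = 0.8884
d = R·√(Δφ² + q²Δλ²) = 3436·0.47967 = 1648 nmi

1648 nmi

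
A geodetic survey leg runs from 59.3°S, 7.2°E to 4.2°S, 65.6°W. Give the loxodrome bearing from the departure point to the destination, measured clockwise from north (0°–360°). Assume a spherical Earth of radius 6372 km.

313.8°

Meridional parts: M(φ₁)=-1.2928, M(φ₂)=-0.0734 → ΔM = +1.2194;  Δλ = -1.2706 rad
tan C = Δλ / ΔM = -1.0420 → C = 313.82°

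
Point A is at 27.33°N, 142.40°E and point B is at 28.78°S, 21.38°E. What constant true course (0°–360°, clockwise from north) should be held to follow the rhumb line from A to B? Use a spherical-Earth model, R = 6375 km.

244.2°

Δψ = ln[tan(π/4+φ₂/2)/tan(π/4+φ₁/2)] = -1.0211
Δλ = -2.1122 rad (taken the short way round)
course = atan2(Δλ, Δψ) = 244.20°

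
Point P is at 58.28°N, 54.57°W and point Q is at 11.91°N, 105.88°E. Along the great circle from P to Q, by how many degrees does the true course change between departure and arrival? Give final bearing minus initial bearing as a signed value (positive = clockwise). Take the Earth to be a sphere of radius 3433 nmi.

At departure: θ₁ = atan2(sin Δλ cos φ₂, cos φ₁ sin φ₂ − sin φ₁ cos φ₂ cos Δλ) = 20.14°
At arrival: θ₂ = atan2(sin Δλ cos φ₁, −cos φ₂ sin φ₁ + sin φ₂ cos φ₁ cos Δλ) = 169.34°
Δθ = θ₂ − θ₁ = +149.2°

+149.2°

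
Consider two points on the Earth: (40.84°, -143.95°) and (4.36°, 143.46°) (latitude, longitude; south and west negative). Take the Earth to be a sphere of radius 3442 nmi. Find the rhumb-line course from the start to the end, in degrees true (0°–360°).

Meridional parts: M(φ₁)=+0.7822, M(φ₂)=+0.0762 → ΔM = -0.7060;  Δλ = -1.2669 rad
tan C = Δλ / ΔM = +1.7945 → C = 240.87°

240.9°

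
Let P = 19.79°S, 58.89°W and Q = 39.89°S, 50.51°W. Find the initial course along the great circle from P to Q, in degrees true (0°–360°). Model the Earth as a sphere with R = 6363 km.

N = sin Δλ·cos φ₂ = +0.1118;  D = cos φ₁ sin φ₂ − sin φ₁ cos φ₂ cos Δλ = -0.3464
initial course = atan2(N, D) = 162.11°

162.1°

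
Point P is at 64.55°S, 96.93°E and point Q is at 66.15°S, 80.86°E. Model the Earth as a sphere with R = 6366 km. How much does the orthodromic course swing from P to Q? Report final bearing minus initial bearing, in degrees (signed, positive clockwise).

+14.6°

At departure: θ₁ = atan2(sin Δλ cos φ₂, cos φ₁ sin φ₂ − sin φ₁ cos φ₂ cos Δλ) = 249.35°
At arrival: θ₂ = atan2(sin Δλ cos φ₁, −cos φ₂ sin φ₁ + sin φ₂ cos φ₁ cos Δλ) = 263.97°
Δθ = θ₂ − θ₁ = +14.6°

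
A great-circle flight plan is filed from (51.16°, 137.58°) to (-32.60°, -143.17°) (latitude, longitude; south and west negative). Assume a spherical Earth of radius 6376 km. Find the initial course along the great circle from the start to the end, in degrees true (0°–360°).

119.1°

θ = atan2( sin Δλ·cos φ₂ ,  cos φ₁ sin φ₂ − sin φ₁ cos φ₂ cos Δλ )
  = atan2(+0.8277, -0.4603) = 119.08°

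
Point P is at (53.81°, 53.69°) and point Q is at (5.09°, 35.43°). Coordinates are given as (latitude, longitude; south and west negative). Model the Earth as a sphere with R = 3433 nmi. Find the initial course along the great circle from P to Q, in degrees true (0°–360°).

θ = atan2( sin Δλ·cos φ₂ ,  cos φ₁ sin φ₂ − sin φ₁ cos φ₂ cos Δλ )
  = atan2(-0.3121, -0.7110) = 203.70°

203.7°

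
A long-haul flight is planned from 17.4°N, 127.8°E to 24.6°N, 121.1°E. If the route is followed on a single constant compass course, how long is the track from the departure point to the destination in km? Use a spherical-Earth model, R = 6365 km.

1059 km

Rhumb course C = atan2(Δλ, Δψ) with Δψ = ln[tan(π/4+φ₂/2)/tan(π/4+φ₁/2)] = +0.1347, Δλ = -0.1169 → C = 319.04°
d = R·|Δφ| / |cos C| = 6365·0.12566 / 0.75519 = 1059 km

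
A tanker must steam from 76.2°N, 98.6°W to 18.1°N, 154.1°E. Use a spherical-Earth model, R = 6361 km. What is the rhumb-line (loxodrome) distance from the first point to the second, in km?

9334 km

Δψ = ln[tan(π/4+φ₂/2)/tan(π/4+φ₁/2)] = -1.7906;  Δφ = -1.0140 rad,  Δλ = -1.8727 rad
q = Δφ/Δψ = 0.5663
d = R·√(Δφ² + q²Δλ²) = 6361·1.46734 = 9334 km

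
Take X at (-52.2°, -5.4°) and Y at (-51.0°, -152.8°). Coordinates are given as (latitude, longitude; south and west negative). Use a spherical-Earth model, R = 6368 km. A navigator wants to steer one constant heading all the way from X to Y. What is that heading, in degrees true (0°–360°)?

Meridional parts: M(φ₁)=-1.0718, M(φ₂)=-1.0381 → ΔM = +0.0337;  Δλ = -2.5726 rad
tan C = Δλ / ΔM = -76.2918 → C = 270.75°

270.8°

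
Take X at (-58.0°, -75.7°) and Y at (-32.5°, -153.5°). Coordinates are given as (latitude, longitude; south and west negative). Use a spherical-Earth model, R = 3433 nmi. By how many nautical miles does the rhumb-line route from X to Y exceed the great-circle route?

151 nmi

Great circle: cos σ = sin φ₁ sin φ₂ + cos φ₁ cos φ₂ cos Δλ,  σ = 0.9883 rad → d_gc = 3392.9 nmi
Rhumb line: Δψ = +0.6488, q = Δφ/Δψ = 0.6860, d_rh = R√(Δφ²+q²Δλ²) = 3543.9 nmi
Excess = 3543.9 − 3392.9 = 151.0 ≈ 151 nmi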